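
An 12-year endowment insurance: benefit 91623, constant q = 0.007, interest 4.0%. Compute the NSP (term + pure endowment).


Term component = 5811.7617
Pure endowment = 12_p_x * v^12 * benefit = 0.91916 * 0.624597 * 91623 = 52601.1717
NSP = 58412.9333


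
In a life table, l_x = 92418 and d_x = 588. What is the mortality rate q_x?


q_x = d_x / l_x
= 588 / 92418
= 0.0064


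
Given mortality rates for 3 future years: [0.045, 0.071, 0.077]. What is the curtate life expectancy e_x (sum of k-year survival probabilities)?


e_x = sum_{k=1}^{n} k_p_x
k_p_x values:
  1_p_x = 0.955
  2_p_x = 0.887195
  3_p_x = 0.818881
e_x = 2.6611


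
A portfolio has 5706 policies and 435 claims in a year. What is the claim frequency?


frequency = claims / policies
= 435 / 5706
= 0.0762


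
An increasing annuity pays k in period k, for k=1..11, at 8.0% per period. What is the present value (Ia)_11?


(Ia)_n = sum_{k=1}^{n} k * v^k, v = 1/(1+i)
v = 0.925926
Sum computed term by term:
(Ia)_11 = 37.4046


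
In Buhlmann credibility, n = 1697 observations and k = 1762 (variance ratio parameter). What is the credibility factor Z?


Z = n / (n + k)
= 1697 / (1697 + 1762)
= 1697 / 3459
= 0.4906


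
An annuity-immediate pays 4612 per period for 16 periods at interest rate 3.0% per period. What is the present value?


PV = PMT * (1 - (1+i)^(-n)) / i
= 4612 * (1 - (1+0.03)^(-16)) / 0.03
= 4612 * (1 - 0.623167) / 0.03
= 4612 * 12.561102
= 57931.8025


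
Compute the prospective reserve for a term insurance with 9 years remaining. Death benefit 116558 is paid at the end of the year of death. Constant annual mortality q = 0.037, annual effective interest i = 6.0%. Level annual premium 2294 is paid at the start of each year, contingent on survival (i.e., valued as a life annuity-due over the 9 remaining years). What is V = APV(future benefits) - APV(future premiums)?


v = 1/(1+i) = 0.943396
APV(future benefits) per unit = sum_{k=0}^{8} k_p_x * q * v^(k+1) = 0.220633
APV(future benefits) = 116558 * 0.220633 = 25716.5444
Life annuity-due factor ä_{x:9} = sum_{k=0}^{8} k_p_x * v^k = 6.320838
APV(future premiums) = 2294 * 6.320838 = 14500.0025
V = 25716.5444 - 14500.0025
= 11216.5418


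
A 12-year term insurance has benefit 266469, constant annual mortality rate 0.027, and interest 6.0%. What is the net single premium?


NSP = benefit * sum_{k=0}^{n-1} k_p_x * q * v^(k+1)
With constant q=0.027, v=0.943396
Sum = 0.199292
NSP = 266469 * 0.199292
= 53105.236


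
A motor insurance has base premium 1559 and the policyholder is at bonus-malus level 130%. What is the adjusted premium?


adjusted = base * BM_level / 100
= 1559 * 130 / 100
= 1559 * 1.3
= 2026.7


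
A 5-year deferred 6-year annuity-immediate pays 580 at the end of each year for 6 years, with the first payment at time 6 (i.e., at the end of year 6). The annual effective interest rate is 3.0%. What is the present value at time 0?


PV at time 5 of the 6-year annuity-immediate:
a_n = 580 * (1-(1+0.03)^(-6))/0.03 = 3141.971
Discount back 5 years to time 0:
PV = 3141.971 * (1+0.03)^(-5)
= 3141.971 * 0.862609
= 2710.2918


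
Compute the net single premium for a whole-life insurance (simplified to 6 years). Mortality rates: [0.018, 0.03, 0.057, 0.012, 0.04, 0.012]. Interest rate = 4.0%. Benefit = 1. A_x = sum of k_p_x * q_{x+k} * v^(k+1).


v = 0.961538
Year 0: k_p_x=1.0, q=0.018, term=0.017308
Year 1: k_p_x=0.982, q=0.03, term=0.027237
Year 2: k_p_x=0.95254, q=0.057, term=0.048268
Year 3: k_p_x=0.898245, q=0.012, term=0.009214
Year 4: k_p_x=0.887466, q=0.04, term=0.029177
Year 5: k_p_x=0.851968, q=0.012, term=0.00808
A_x = 0.1393


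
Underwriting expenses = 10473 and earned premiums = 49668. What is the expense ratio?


Expense ratio = expenses / premiums
= 10473 / 49668
= 0.2109


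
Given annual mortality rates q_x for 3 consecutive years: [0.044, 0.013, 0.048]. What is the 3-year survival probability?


p_k = 1 - q_k for each year
Survival = product of (1 - q_k)
= 0.956 * 0.987 * 0.952
= 0.8983


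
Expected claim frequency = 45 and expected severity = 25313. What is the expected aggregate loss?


E[S] = E[N] * E[X]
= 45 * 25313
= 1.1391e+06


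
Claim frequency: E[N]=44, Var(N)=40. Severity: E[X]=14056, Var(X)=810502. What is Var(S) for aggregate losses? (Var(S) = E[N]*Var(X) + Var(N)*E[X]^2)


Var(S) = E[N]*Var(X) + Var(N)*E[X]^2
= 44*810502 + 40*14056^2
= 35662088 + 7902845440
= 7.9385e+09


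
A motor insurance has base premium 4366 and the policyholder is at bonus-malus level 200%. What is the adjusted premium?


adjusted = base * BM_level / 100
= 4366 * 200 / 100
= 4366 * 2.0
= 8732.0


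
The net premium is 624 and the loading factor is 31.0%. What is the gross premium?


Gross = net * (1 + loading)
= 624 * (1 + 0.31)
= 624 * 1.31
= 817.44


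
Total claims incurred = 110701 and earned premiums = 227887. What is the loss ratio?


Loss ratio = claims / premiums
= 110701 / 227887
= 0.4858


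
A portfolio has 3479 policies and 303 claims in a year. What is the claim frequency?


frequency = claims / policies
= 303 / 3479
= 0.0871


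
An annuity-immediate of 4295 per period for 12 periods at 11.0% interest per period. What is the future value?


FV = PMT * ((1+i)^n - 1) / i
= 4295 * ((1.11)^12 - 1) / 0.11
= 4295 * (3.498451 - 1) / 0.11
= 97553.1392


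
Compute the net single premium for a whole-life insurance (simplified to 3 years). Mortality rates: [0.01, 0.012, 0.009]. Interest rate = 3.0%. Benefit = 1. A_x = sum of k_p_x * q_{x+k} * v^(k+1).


v = 0.970874
Year 0: k_p_x=1.0, q=0.01, term=0.009709
Year 1: k_p_x=0.99, q=0.012, term=0.011198
Year 2: k_p_x=0.97812, q=0.009, term=0.008056
A_x = 0.029


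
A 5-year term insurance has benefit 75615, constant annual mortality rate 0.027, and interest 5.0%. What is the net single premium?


NSP = benefit * sum_{k=0}^{n-1} k_p_x * q * v^(k+1)
With constant q=0.027, v=0.952381
Sum = 0.111047
NSP = 75615 * 0.111047
= 8396.8326


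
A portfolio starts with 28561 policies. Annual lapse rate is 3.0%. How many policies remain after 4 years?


remaining = initial * (1 - lapse)^years
= 28561 * (1 - 0.03)^4
= 28561 * 0.885293
= 25284.8479


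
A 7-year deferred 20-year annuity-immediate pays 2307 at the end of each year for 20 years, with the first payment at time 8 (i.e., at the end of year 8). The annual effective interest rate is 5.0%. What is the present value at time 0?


PV at time 7 of the 20-year annuity-immediate:
a_n = 2307 * (1-(1+0.05)^(-20))/0.05 = 28750.3193
Discount back 7 years to time 0:
PV = 28750.3193 * (1+0.05)^(-7)
= 28750.3193 * 0.710681
= 20432.3151


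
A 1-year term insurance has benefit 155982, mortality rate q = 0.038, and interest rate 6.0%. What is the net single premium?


NSP = benefit * q * v
v = 1/(1+i) = 0.943396
NSP = 155982 * 0.038 * 0.943396
= 5591.8075


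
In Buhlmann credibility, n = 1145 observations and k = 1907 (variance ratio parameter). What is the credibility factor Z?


Z = n / (n + k)
= 1145 / (1145 + 1907)
= 1145 / 3052
= 0.3752


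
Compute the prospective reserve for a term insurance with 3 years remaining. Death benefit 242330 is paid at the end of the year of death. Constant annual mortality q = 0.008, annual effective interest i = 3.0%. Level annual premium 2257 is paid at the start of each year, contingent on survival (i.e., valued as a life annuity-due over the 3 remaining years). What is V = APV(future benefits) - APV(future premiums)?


v = 1/(1+i) = 0.970874
APV(future benefits) per unit = sum_{k=0}^{2} k_p_x * q * v^(k+1) = 0.022452
APV(future benefits) = 242330 * 0.022452 = 5440.7677
Life annuity-due factor ä_{x:3} = sum_{k=0}^{2} k_p_x * v^k = 2.890681
APV(future premiums) = 2257 * 2.890681 = 6524.2681
V = 5440.7677 - 6524.2681
= -1083.5004


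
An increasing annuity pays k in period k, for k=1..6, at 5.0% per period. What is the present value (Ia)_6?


(Ia)_n = sum_{k=1}^{n} k * v^k, v = 1/(1+i)
v = 0.952381
Sum computed term by term:
(Ia)_6 = 17.0437


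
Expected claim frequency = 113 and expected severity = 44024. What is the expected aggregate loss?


E[S] = E[N] * E[X]
= 113 * 44024
= 4.9747e+06


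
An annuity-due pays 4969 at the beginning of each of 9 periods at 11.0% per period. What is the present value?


PV_due = PMT * (1-(1+i)^(-n))/i * (1+i)
PV_immediate = 27513.5892
PV_due = 27513.5892 * 1.11
= 30540.084


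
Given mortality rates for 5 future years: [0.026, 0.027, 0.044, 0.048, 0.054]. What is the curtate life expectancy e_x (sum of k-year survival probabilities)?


e_x = sum_{k=1}^{n} k_p_x
k_p_x values:
  1_p_x = 0.974
  2_p_x = 0.947702
  3_p_x = 0.906003
  4_p_x = 0.862515
  5_p_x = 0.815939
e_x = 4.5062


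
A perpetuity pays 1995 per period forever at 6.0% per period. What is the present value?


PV = PMT / i
= 1995 / 0.06
= 33250.0


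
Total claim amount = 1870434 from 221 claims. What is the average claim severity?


severity = total / number
= 1870434 / 221
= 8463.5023


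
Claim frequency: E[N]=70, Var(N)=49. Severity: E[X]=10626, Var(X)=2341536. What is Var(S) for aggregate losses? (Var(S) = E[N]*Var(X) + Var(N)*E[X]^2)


Var(S) = E[N]*Var(X) + Var(N)*E[X]^2
= 70*2341536 + 49*10626^2
= 163907520 + 5532681924
= 5.6966e+09


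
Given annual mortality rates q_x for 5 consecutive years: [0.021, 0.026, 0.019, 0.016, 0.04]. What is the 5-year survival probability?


p_k = 1 - q_k for each year
Survival = product of (1 - q_k)
= 0.979 * 0.974 * 0.981 * 0.984 * 0.96
= 0.8836


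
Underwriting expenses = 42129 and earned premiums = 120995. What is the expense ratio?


Expense ratio = expenses / premiums
= 42129 / 120995
= 0.3482


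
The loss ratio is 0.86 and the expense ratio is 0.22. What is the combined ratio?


Combined ratio = loss ratio + expense ratio
= 0.86 + 0.22
= 1.08


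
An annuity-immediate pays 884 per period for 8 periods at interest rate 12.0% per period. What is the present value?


PV = PMT * (1 - (1+i)^(-n)) / i
= 884 * (1 - (1+0.12)^(-8)) / 0.12
= 884 * (1 - 0.403883) / 0.12
= 884 * 4.96764
= 4391.3936


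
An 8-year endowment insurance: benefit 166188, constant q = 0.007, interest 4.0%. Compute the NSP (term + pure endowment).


Term component = 7654.1206
Pure endowment = 8_p_x * v^8 * benefit = 0.945353 * 0.73069 * 166188 = 114796.0474
NSP = 122450.168


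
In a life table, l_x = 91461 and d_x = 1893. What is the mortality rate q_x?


q_x = d_x / l_x
= 1893 / 91461
= 0.0207


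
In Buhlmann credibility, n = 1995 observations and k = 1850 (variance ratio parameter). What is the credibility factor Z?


Z = n / (n + k)
= 1995 / (1995 + 1850)
= 1995 / 3845
= 0.5189


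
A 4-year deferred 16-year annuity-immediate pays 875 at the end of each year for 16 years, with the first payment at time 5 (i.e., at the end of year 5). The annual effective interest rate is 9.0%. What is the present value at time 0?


PV at time 4 of the 16-year annuity-immediate:
a_n = 875 * (1-(1+0.09)^(-16))/0.09 = 7273.4884
Discount back 4 years to time 0:
PV = 7273.4884 * (1+0.09)^(-4)
= 7273.4884 * 0.708425
= 5152.7226


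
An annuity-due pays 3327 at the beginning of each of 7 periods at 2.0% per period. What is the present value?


PV_due = PMT * (1-(1+i)^(-n))/i * (1+i)
PV_immediate = 21532.3143
PV_due = 21532.3143 * 1.02
= 21962.9606


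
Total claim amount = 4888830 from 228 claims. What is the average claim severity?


severity = total / number
= 4888830 / 228
= 21442.2368


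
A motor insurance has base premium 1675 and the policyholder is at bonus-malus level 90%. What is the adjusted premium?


adjusted = base * BM_level / 100
= 1675 * 90 / 100
= 1675 * 0.9
= 1507.5


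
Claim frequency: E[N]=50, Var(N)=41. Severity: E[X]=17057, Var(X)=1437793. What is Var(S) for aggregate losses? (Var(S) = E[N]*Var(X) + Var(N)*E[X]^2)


Var(S) = E[N]*Var(X) + Var(N)*E[X]^2
= 50*1437793 + 41*17057^2
= 71889650 + 11928591209
= 1.2000e+10


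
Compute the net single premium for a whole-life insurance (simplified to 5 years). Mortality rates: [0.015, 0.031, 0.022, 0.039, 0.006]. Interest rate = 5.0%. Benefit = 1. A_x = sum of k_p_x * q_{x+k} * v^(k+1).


v = 0.952381
Year 0: k_p_x=1.0, q=0.015, term=0.014286
Year 1: k_p_x=0.985, q=0.031, term=0.027696
Year 2: k_p_x=0.954465, q=0.022, term=0.018139
Year 3: k_p_x=0.933467, q=0.039, term=0.029951
Year 4: k_p_x=0.897062, q=0.006, term=0.004217
A_x = 0.0943


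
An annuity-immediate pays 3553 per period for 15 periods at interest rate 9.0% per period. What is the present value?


PV = PMT * (1 - (1+i)^(-n)) / i
= 3553 * (1 - (1+0.09)^(-15)) / 0.09
= 3553 * (1 - 0.274538) / 0.09
= 3553 * 8.060688
= 28639.626


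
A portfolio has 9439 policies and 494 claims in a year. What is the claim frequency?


frequency = claims / policies
= 494 / 9439
= 0.0523


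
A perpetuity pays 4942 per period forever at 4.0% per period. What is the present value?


PV = PMT / i
= 4942 / 0.04
= 123550.0


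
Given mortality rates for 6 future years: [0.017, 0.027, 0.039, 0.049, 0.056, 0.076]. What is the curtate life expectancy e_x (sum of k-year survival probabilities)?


e_x = sum_{k=1}^{n} k_p_x
k_p_x values:
  1_p_x = 0.983
  2_p_x = 0.956459
  3_p_x = 0.919157
  4_p_x = 0.874118
  5_p_x = 0.825168
  6_p_x = 0.762455
e_x = 5.3204


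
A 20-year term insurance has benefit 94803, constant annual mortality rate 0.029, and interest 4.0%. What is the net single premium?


NSP = benefit * sum_{k=0}^{n-1} k_p_x * q * v^(k+1)
With constant q=0.029, v=0.961538
Sum = 0.31381
NSP = 94803 * 0.31381
= 29750.1464


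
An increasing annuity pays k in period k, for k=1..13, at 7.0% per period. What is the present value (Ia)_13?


(Ia)_n = sum_{k=1}^{n} k * v^k, v = 1/(1+i)
v = 0.934579
Sum computed term by term:
(Ia)_13 = 50.6878


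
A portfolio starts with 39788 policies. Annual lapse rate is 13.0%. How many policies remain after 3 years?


remaining = initial * (1 - lapse)^years
= 39788 * (1 - 0.13)^3
= 39788 * 0.658503
= 26200.5174


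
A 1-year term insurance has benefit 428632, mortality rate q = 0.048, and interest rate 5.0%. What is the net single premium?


NSP = benefit * q * v
v = 1/(1+i) = 0.952381
NSP = 428632 * 0.048 * 0.952381
= 19594.6057


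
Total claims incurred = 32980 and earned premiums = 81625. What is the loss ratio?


Loss ratio = claims / premiums
= 32980 / 81625
= 0.404


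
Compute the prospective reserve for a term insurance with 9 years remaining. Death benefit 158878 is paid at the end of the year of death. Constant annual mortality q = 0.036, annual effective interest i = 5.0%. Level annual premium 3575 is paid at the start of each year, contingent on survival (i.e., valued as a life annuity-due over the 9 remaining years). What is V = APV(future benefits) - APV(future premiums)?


v = 1/(1+i) = 0.952381
APV(future benefits) per unit = sum_{k=0}^{8} k_p_x * q * v^(k+1) = 0.224608
APV(future benefits) = 158878 * 0.224608 = 35685.3103
Life annuity-due factor ä_{x:9} = sum_{k=0}^{8} k_p_x * v^k = 6.551074
APV(future premiums) = 3575 * 6.551074 = 23420.0899
V = 35685.3103 - 23420.0899
= 12265.2204


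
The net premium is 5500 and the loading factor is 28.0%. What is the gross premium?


Gross = net * (1 + loading)
= 5500 * (1 + 0.28)
= 5500 * 1.28
= 7040.0


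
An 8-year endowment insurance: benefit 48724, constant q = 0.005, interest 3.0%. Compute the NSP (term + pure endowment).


Term component = 1681.8135
Pure endowment = 8_p_x * v^8 * benefit = 0.960693 * 0.789409 * 48724 = 36951.3052
NSP = 38633.1187


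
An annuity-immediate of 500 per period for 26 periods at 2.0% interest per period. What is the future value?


FV = PMT * ((1+i)^n - 1) / i
= 500 * ((1.02)^26 - 1) / 0.02
= 500 * (1.673418 - 1) / 0.02
= 16835.4529


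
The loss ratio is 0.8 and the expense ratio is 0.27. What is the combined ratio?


Combined ratio = loss ratio + expense ratio
= 0.8 + 0.27
= 1.07


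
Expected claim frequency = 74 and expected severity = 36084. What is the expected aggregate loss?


E[S] = E[N] * E[X]
= 74 * 36084
= 2.6702e+06


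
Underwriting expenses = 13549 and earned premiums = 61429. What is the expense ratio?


Expense ratio = expenses / premiums
= 13549 / 61429
= 0.2206


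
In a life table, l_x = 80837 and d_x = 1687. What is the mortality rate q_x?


q_x = d_x / l_x
= 1687 / 80837
= 0.0209


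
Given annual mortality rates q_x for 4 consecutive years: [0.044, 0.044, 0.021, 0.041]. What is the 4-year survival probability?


p_k = 1 - q_k for each year
Survival = product of (1 - q_k)
= 0.956 * 0.956 * 0.979 * 0.959
= 0.8581


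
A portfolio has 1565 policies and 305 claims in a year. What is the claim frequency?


frequency = claims / policies
= 305 / 1565
= 0.1949


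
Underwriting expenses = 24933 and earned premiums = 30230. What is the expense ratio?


Expense ratio = expenses / premiums
= 24933 / 30230
= 0.8248


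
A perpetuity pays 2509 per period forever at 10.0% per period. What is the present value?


PV = PMT / i
= 2509 / 0.1
= 25090.0


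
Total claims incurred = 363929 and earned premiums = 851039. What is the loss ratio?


Loss ratio = claims / premiums
= 363929 / 851039
= 0.4276


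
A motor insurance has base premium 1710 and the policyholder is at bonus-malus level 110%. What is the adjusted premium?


adjusted = base * BM_level / 100
= 1710 * 110 / 100
= 1710 * 1.1
= 1881.0


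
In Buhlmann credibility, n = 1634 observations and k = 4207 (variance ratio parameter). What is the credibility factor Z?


Z = n / (n + k)
= 1634 / (1634 + 4207)
= 1634 / 5841
= 0.2797


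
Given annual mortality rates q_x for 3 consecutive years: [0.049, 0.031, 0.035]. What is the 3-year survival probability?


p_k = 1 - q_k for each year
Survival = product of (1 - q_k)
= 0.951 * 0.969 * 0.965
= 0.8893


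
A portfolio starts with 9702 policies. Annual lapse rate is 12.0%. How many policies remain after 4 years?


remaining = initial * (1 - lapse)^years
= 9702 * (1 - 0.12)^4
= 9702 * 0.599695
= 5818.2444


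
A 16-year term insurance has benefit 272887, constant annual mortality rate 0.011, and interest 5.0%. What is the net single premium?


NSP = benefit * sum_{k=0}^{n-1} k_p_x * q * v^(k+1)
With constant q=0.011, v=0.952381
Sum = 0.111117
NSP = 272887 * 0.111117
= 30322.3661


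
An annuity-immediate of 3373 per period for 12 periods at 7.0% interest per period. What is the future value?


FV = PMT * ((1+i)^n - 1) / i
= 3373 * ((1.07)^12 - 1) / 0.07
= 3373 * (2.252192 - 1) / 0.07
= 60337.7461


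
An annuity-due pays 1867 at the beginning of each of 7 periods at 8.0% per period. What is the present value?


PV_due = PMT * (1-(1+i)^(-n))/i * (1+i)
PV_immediate = 9720.2929
PV_due = 9720.2929 * 1.08
= 10497.9163


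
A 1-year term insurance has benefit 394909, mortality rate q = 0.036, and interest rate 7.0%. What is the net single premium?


NSP = benefit * q * v
v = 1/(1+i) = 0.934579
NSP = 394909 * 0.036 * 0.934579
= 13286.6579


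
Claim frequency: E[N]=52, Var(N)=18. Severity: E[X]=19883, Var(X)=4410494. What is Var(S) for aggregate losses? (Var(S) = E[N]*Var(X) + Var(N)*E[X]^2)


Var(S) = E[N]*Var(X) + Var(N)*E[X]^2
= 52*4410494 + 18*19883^2
= 229345688 + 7116006402
= 7.3454e+09


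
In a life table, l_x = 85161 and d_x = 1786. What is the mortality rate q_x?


q_x = d_x / l_x
= 1786 / 85161
= 0.021


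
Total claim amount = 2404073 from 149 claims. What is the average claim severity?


severity = total / number
= 2404073 / 149
= 16134.7181


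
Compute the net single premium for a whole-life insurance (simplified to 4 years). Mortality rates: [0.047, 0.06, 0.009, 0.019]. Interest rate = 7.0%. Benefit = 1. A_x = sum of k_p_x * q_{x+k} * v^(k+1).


v = 0.934579
Year 0: k_p_x=1.0, q=0.047, term=0.043925
Year 1: k_p_x=0.953, q=0.06, term=0.049943
Year 2: k_p_x=0.89582, q=0.009, term=0.006581
Year 3: k_p_x=0.887758, q=0.019, term=0.012868
A_x = 0.1133


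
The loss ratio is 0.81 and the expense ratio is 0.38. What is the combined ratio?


Combined ratio = loss ratio + expense ratio
= 0.81 + 0.38
= 1.19


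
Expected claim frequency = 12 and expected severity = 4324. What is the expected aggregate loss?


E[S] = E[N] * E[X]
= 12 * 4324
= 51888


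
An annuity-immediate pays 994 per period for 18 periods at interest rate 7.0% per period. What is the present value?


PV = PMT * (1 - (1+i)^(-n)) / i
= 994 * (1 - (1+0.07)^(-18)) / 0.07
= 994 * (1 - 0.295864) / 0.07
= 994 * 10.059087
= 9998.7324


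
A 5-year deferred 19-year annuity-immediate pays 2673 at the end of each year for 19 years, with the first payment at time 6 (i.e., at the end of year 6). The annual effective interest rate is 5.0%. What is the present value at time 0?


PV at time 5 of the 19-year annuity-immediate:
a_n = 2673 * (1-(1+0.05)^(-19))/0.05 = 32304.0627
Discount back 5 years to time 0:
PV = 32304.0627 * (1+0.05)^(-5)
= 32304.0627 * 0.783526
= 25311.0784


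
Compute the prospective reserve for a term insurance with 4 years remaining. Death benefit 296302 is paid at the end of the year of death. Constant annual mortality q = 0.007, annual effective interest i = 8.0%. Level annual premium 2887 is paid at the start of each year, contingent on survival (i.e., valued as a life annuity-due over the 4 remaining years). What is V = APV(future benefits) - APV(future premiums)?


v = 1/(1+i) = 0.925926
APV(future benefits) per unit = sum_{k=0}^{3} k_p_x * q * v^(k+1) = 0.022958
APV(future benefits) = 296302 * 0.022958 = 6802.5192
Life annuity-due factor ä_{x:4} = sum_{k=0}^{3} k_p_x * v^k = 3.542101
APV(future premiums) = 2887 * 3.542101 = 10226.0448
V = 6802.5192 - 10226.0448
= -3423.5256


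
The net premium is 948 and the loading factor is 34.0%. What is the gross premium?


Gross = net * (1 + loading)
= 948 * (1 + 0.34)
= 948 * 1.34
= 1270.32


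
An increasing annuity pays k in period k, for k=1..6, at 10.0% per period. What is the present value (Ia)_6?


(Ia)_n = sum_{k=1}^{n} k * v^k, v = 1/(1+i)
v = 0.909091
Sum computed term by term:
(Ia)_6 = 14.0394


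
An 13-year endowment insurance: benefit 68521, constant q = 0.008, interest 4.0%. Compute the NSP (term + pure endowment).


Term component = 5241.5569
Pure endowment = 13_p_x * v^13 * benefit = 0.900848 * 0.600574 * 68521 = 37071.6588
NSP = 42313.2157


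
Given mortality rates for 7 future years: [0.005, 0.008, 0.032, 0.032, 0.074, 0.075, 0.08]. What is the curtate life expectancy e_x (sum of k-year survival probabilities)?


e_x = sum_{k=1}^{n} k_p_x
k_p_x values:
  1_p_x = 0.995
  2_p_x = 0.98704
  3_p_x = 0.955455
  4_p_x = 0.92488
  5_p_x = 0.856439
  6_p_x = 0.792206
  7_p_x = 0.72883
e_x = 6.2398


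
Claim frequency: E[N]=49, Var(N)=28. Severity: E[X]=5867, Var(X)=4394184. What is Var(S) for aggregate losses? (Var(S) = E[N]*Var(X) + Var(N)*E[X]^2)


Var(S) = E[N]*Var(X) + Var(N)*E[X]^2
= 49*4394184 + 28*5867^2
= 215315016 + 963807292
= 1.1791e+09


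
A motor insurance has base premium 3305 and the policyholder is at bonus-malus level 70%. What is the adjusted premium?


adjusted = base * BM_level / 100
= 3305 * 70 / 100
= 3305 * 0.7
= 2313.5


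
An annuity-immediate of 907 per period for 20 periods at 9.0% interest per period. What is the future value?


FV = PMT * ((1+i)^n - 1) / i
= 907 * ((1.09)^20 - 1) / 0.09
= 907 * (5.604411 - 1) / 0.09
= 46402.2285


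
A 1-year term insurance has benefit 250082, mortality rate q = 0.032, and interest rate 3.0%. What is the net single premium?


NSP = benefit * q * v
v = 1/(1+i) = 0.970874
NSP = 250082 * 0.032 * 0.970874
= 7769.5379


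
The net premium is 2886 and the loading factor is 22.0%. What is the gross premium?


Gross = net * (1 + loading)
= 2886 * (1 + 0.22)
= 2886 * 1.22
= 3520.92


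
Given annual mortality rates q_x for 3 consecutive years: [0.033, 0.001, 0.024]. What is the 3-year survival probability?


p_k = 1 - q_k for each year
Survival = product of (1 - q_k)
= 0.967 * 0.999 * 0.976
= 0.9428


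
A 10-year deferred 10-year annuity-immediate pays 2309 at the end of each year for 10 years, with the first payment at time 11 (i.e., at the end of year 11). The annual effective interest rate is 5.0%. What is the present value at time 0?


PV at time 10 of the 10-year annuity-immediate:
a_n = 2309 * (1-(1+0.05)^(-10))/0.05 = 17829.486
Discount back 10 years to time 0:
PV = 17829.486 * (1+0.05)^(-10)
= 17829.486 * 0.613913
= 10945.7577


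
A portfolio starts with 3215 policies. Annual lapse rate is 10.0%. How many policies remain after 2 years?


remaining = initial * (1 - lapse)^years
= 3215 * (1 - 0.1)^2
= 3215 * 0.81
= 2604.15


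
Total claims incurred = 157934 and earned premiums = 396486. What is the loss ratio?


Loss ratio = claims / premiums
= 157934 / 396486
= 0.3983


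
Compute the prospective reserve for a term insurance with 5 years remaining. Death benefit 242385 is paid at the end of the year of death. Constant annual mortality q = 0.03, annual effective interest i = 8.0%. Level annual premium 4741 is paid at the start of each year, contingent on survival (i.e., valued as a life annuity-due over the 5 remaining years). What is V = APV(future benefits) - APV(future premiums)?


v = 1/(1+i) = 0.925926
APV(future benefits) per unit = sum_{k=0}^{4} k_p_x * q * v^(k+1) = 0.113335
APV(future benefits) = 242385 * 0.113335 = 27470.5972
Life annuity-due factor ä_{x:5} = sum_{k=0}^{4} k_p_x * v^k = 4.080044
APV(future premiums) = 4741 * 4.080044 = 19343.4893
V = 27470.5972 - 19343.4893
= 8127.1079


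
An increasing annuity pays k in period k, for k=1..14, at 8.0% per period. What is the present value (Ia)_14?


(Ia)_n = sum_{k=1}^{n} k * v^k, v = 1/(1+i)
v = 0.925926
Sum computed term by term:
(Ia)_14 = 51.7165


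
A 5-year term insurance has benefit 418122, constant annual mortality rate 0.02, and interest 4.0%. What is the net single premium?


NSP = benefit * sum_{k=0}^{n-1} k_p_x * q * v^(k+1)
With constant q=0.02, v=0.961538
Sum = 0.085681
NSP = 418122 * 0.085681
= 35825.1103


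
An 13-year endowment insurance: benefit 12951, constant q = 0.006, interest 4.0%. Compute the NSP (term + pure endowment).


Term component = 751.0806
Pure endowment = 13_p_x * v^13 * benefit = 0.924747 * 0.600574 * 12951 = 7192.7156
NSP = 7943.7962


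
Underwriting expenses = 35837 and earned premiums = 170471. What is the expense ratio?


Expense ratio = expenses / premiums
= 35837 / 170471
= 0.2102


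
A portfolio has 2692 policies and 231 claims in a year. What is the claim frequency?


frequency = claims / policies
= 231 / 2692
= 0.0858


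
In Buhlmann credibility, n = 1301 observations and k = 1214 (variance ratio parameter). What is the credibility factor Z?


Z = n / (n + k)
= 1301 / (1301 + 1214)
= 1301 / 2515
= 0.5173


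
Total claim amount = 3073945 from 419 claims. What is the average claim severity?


severity = total / number
= 3073945 / 419
= 7336.3842


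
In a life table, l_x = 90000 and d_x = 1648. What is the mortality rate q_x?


q_x = d_x / l_x
= 1648 / 90000
= 0.0183


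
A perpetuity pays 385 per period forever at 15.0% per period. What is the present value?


PV = PMT / i
= 385 / 0.15
= 2566.6667


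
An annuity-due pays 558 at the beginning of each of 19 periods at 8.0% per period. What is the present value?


PV_due = PMT * (1-(1+i)^(-n))/i * (1+i)
PV_immediate = 5358.8084
PV_due = 5358.8084 * 1.08
= 5787.513


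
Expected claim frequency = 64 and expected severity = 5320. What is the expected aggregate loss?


E[S] = E[N] * E[X]
= 64 * 5320
= 340480


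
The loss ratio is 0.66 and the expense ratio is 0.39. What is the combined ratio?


Combined ratio = loss ratio + expense ratio
= 0.66 + 0.39
= 1.05


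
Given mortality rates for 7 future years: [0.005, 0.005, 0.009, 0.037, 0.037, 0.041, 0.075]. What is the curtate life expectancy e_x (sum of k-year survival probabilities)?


e_x = sum_{k=1}^{n} k_p_x
k_p_x values:
  1_p_x = 0.995
  2_p_x = 0.990025
  3_p_x = 0.981115
  4_p_x = 0.944814
  5_p_x = 0.909855
  6_p_x = 0.872551
  7_p_x = 0.80711
e_x = 6.5005


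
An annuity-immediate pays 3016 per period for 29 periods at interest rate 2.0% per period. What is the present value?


PV = PMT * (1 - (1+i)^(-n)) / i
= 3016 * (1 - (1+0.02)^(-29)) / 0.02
= 3016 * (1 - 0.563112) / 0.02
= 3016 * 21.844385
= 65882.6641


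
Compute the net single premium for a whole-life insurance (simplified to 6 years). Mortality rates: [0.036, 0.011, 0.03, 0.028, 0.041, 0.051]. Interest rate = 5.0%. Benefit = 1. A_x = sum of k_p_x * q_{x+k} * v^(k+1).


v = 0.952381
Year 0: k_p_x=1.0, q=0.036, term=0.034286
Year 1: k_p_x=0.964, q=0.011, term=0.009618
Year 2: k_p_x=0.953396, q=0.03, term=0.024707
Year 3: k_p_x=0.924794, q=0.028, term=0.021303
Year 4: k_p_x=0.8989, q=0.041, term=0.028877
Year 5: k_p_x=0.862045, q=0.051, term=0.032807
A_x = 0.1516


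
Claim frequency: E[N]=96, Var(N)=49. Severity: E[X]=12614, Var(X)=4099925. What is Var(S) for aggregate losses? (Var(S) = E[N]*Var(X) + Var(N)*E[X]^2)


Var(S) = E[N]*Var(X) + Var(N)*E[X]^2
= 96*4099925 + 49*12614^2
= 393592800 + 7796536804
= 8.1901e+09


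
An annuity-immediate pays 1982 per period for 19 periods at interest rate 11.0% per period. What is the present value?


PV = PMT * (1 - (1+i)^(-n)) / i
= 1982 * (1 - (1+0.11)^(-19)) / 0.11
= 1982 * (1 - 0.137678) / 0.11
= 1982 * 7.839294
= 15537.4811


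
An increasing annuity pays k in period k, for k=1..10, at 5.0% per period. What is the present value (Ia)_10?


(Ia)_n = sum_{k=1}^{n} k * v^k, v = 1/(1+i)
v = 0.952381
Sum computed term by term:
(Ia)_10 = 39.3738


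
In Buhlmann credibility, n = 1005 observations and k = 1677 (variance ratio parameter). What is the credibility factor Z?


Z = n / (n + k)
= 1005 / (1005 + 1677)
= 1005 / 2682
= 0.3747


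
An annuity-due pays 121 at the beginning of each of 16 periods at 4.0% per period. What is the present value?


PV_due = PMT * (1-(1+i)^(-n))/i * (1+i)
PV_immediate = 1409.9278
PV_due = 1409.9278 * 1.04
= 1466.3249


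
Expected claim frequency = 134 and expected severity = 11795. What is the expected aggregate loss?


E[S] = E[N] * E[X]
= 134 * 11795
= 1.5805e+06


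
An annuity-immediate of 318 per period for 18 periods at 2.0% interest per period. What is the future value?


FV = PMT * ((1+i)^n - 1) / i
= 318 * ((1.02)^18 - 1) / 0.02
= 318 * (1.428246 - 1) / 0.02
= 6809.1153


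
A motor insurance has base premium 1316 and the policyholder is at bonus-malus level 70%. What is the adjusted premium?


adjusted = base * BM_level / 100
= 1316 * 70 / 100
= 1316 * 0.7
= 921.2


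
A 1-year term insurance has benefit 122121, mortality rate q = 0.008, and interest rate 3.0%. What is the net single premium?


NSP = benefit * q * v
v = 1/(1+i) = 0.970874
NSP = 122121 * 0.008 * 0.970874
= 948.5126


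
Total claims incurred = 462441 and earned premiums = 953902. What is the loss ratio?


Loss ratio = claims / premiums
= 462441 / 953902
= 0.4848


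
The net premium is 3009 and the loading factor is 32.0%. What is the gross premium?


Gross = net * (1 + loading)
= 3009 * (1 + 0.32)
= 3009 * 1.32
= 3971.88


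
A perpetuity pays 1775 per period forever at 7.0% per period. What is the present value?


PV = PMT / i
= 1775 / 0.07
= 25357.1429


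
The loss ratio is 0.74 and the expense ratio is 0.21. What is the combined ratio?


Combined ratio = loss ratio + expense ratio
= 0.74 + 0.21
= 0.95


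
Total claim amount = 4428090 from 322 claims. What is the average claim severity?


severity = total / number
= 4428090 / 322
= 13751.8323


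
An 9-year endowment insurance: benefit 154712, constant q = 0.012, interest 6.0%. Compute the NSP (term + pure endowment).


Term component = 12094.4187
Pure endowment = 9_p_x * v^9 * benefit = 0.897041 * 0.591898 * 154712 = 82145.4881
NSP = 94239.9067


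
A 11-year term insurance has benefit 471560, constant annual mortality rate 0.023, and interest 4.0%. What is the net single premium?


NSP = benefit * sum_{k=0}^{n-1} k_p_x * q * v^(k+1)
With constant q=0.023, v=0.961538
Sum = 0.181484
NSP = 471560 * 0.181484
= 85580.786


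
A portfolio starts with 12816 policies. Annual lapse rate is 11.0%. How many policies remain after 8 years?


remaining = initial * (1 - lapse)^years
= 12816 * (1 - 0.11)^8
= 12816 * 0.393659
= 5045.1322


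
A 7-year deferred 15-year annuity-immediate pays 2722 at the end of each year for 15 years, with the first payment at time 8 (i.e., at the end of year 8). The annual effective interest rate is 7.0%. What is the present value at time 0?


PV at time 7 of the 15-year annuity-immediate:
a_n = 2722 * (1-(1+0.07)^(-15))/0.07 = 24791.7419
Discount back 7 years to time 0:
PV = 24791.7419 * (1+0.07)^(-7)
= 24791.7419 * 0.62275
= 15439.0509


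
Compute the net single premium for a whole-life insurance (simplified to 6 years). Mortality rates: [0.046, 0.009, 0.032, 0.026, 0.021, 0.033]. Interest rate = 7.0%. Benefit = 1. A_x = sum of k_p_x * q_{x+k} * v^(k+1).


v = 0.934579
Year 0: k_p_x=1.0, q=0.046, term=0.042991
Year 1: k_p_x=0.954, q=0.009, term=0.007499
Year 2: k_p_x=0.945414, q=0.032, term=0.024696
Year 3: k_p_x=0.915161, q=0.026, term=0.018152
Year 4: k_p_x=0.891367, q=0.021, term=0.013346
Year 5: k_p_x=0.872648, q=0.033, term=0.019189
A_x = 0.1259


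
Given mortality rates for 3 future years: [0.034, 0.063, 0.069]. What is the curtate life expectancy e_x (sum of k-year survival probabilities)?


e_x = sum_{k=1}^{n} k_p_x
k_p_x values:
  1_p_x = 0.966
  2_p_x = 0.905142
  3_p_x = 0.842687
e_x = 2.7138


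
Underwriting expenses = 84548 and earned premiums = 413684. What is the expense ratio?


Expense ratio = expenses / premiums
= 84548 / 413684
= 0.2044


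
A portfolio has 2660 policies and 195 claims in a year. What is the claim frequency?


frequency = claims / policies
= 195 / 2660
= 0.0733


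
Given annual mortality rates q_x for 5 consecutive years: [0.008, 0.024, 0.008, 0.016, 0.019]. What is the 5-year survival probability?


p_k = 1 - q_k for each year
Survival = product of (1 - q_k)
= 0.992 * 0.976 * 0.992 * 0.984 * 0.981
= 0.9271


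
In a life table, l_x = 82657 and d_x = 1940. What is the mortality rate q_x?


q_x = d_x / l_x
= 1940 / 82657
= 0.0235


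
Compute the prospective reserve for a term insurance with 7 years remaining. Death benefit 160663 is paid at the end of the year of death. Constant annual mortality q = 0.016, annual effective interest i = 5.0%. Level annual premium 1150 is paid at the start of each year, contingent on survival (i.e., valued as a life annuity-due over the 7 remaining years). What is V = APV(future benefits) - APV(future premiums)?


v = 1/(1+i) = 0.952381
APV(future benefits) per unit = sum_{k=0}^{6} k_p_x * q * v^(k+1) = 0.088532
APV(future benefits) = 160663 * 0.088532 = 14223.8216
Life annuity-due factor ä_{x:7} = sum_{k=0}^{6} k_p_x * v^k = 5.809914
APV(future premiums) = 1150 * 5.809914 = 6681.4017
V = 14223.8216 - 6681.4017
= 7542.4199


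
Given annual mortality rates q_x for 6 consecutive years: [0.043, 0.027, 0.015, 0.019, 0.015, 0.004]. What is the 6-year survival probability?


p_k = 1 - q_k for each year
Survival = product of (1 - q_k)
= 0.957 * 0.973 * 0.985 * 0.981 * 0.985 * 0.996
= 0.8827


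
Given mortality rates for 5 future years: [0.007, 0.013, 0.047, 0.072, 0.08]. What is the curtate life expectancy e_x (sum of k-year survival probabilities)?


e_x = sum_{k=1}^{n} k_p_x
k_p_x values:
  1_p_x = 0.993
  2_p_x = 0.980091
  3_p_x = 0.934027
  4_p_x = 0.866777
  5_p_x = 0.797435
e_x = 4.5713


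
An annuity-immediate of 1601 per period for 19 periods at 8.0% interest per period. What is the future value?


FV = PMT * ((1+i)^n - 1) / i
= 1601 * ((1.08)^19 - 1) / 0.08
= 1601 * (4.315701 - 1) / 0.08
= 66355.4674


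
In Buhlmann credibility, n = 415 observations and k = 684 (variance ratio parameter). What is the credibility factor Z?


Z = n / (n + k)
= 415 / (415 + 684)
= 415 / 1099
= 0.3776


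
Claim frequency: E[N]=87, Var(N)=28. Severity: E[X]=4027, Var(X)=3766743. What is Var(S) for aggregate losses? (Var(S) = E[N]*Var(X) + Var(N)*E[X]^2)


Var(S) = E[N]*Var(X) + Var(N)*E[X]^2
= 87*3766743 + 28*4027^2
= 327706641 + 454068412
= 7.8178e+08


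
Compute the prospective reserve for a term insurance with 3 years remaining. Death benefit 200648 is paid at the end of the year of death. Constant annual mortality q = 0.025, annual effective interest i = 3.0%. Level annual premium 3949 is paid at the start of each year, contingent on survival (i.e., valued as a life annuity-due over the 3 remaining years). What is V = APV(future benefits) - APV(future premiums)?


v = 1/(1+i) = 0.970874
APV(future benefits) per unit = sum_{k=0}^{2} k_p_x * q * v^(k+1) = 0.068997
APV(future benefits) = 200648 * 0.068997 = 13844.0164
Life annuity-due factor ä_{x:3} = sum_{k=0}^{2} k_p_x * v^k = 2.842657
APV(future premiums) = 3949 * 2.842657 = 11225.6532
V = 13844.0164 - 11225.6532
= 2618.3632


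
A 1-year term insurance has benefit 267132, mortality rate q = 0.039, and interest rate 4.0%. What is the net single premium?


NSP = benefit * q * v
v = 1/(1+i) = 0.961538
NSP = 267132 * 0.039 * 0.961538
= 10017.45


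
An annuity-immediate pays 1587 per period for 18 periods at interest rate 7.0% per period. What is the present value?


PV = PMT * (1 - (1+i)^(-n)) / i
= 1587 * (1 - (1+0.07)^(-18)) / 0.07
= 1587 * (1 - 0.295864) / 0.07
= 1587 * 10.059087
= 15963.7709


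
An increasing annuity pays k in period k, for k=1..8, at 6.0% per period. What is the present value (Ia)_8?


(Ia)_n = sum_{k=1}^{n} k * v^k, v = 1/(1+i)
v = 0.943396
Sum computed term by term:
(Ia)_8 = 26.0514


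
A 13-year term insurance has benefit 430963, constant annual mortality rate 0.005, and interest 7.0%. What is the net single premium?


NSP = benefit * sum_{k=0}^{n-1} k_p_x * q * v^(k+1)
With constant q=0.005, v=0.934579
Sum = 0.040748
NSP = 430963 * 0.040748
= 17560.6997


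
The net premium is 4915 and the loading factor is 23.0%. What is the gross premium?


Gross = net * (1 + loading)
= 4915 * (1 + 0.23)
= 4915 * 1.23
= 6045.45


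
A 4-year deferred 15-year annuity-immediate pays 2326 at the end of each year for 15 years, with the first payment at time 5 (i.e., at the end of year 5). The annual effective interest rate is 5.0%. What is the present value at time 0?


PV at time 4 of the 15-year annuity-immediate:
a_n = 2326 * (1-(1+0.05)^(-15))/0.05 = 24143.0846
Discount back 4 years to time 0:
PV = 24143.0846 * (1+0.05)^(-4)
= 24143.0846 * 0.822702
= 19862.5754


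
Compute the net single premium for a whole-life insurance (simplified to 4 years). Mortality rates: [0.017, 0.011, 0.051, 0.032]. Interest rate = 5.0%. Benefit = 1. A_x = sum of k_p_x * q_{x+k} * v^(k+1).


v = 0.952381
Year 0: k_p_x=1.0, q=0.017, term=0.01619
Year 1: k_p_x=0.983, q=0.011, term=0.009808
Year 2: k_p_x=0.972187, q=0.051, term=0.04283
Year 3: k_p_x=0.922605, q=0.032, term=0.024289
A_x = 0.0931


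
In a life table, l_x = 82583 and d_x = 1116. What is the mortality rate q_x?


q_x = d_x / l_x
= 1116 / 82583
= 0.0135


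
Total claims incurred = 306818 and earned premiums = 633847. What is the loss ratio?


Loss ratio = claims / premiums
= 306818 / 633847
= 0.4841


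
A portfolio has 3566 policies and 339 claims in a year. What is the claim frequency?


frequency = claims / policies
= 339 / 3566
= 0.0951
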